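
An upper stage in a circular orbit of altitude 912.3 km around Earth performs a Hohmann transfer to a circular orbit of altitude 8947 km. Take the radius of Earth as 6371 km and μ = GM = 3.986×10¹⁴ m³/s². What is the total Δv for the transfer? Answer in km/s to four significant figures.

r₁ = 6371 + 912.3 = 7283.3 km = 7.2833×10⁶ m.
r₂ = 6371 + 8947 = 15318 km = 1.5318×10⁷ m.
Transfer ellipse a_t = (r₁ + r₂)/2 = 1.130×10⁷ m.
At r₁: circular v_c1 = √(μ/r₁) = 7398 m/s; transfer-perigee v_p = √[μ(2/r₁ − 1/a_t)] = 8613 m/s.
Δv₁ = v_p − v_c1 = 1215 m/s.
At r₂: circular v_c2 = √(μ/r₂) = 5101 m/s; transfer-apogee v_a = √[μ(2/r₂ − 1/a_t)] = 4095 m/s.
Δv₂ = v_c2 − v_a = 1006 m/s.
Total Δv = Δv₁ + Δv₂ = 2221 m/s = 2.221 km/s.

Δv_total ≈ 2.221 km/s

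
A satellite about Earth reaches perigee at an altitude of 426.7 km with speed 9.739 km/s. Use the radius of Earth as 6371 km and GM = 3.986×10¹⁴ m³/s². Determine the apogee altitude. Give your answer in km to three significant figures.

r_p = 6371 + 426.7 = 6797.7 km = 6.798×10⁶ m.
Specific energy ε = v²/2 − μ/r = -1.121×10⁷ J/kg, so a = −μ/(2ε) = 1.777×10⁷ m.
The apsides satisfy r_p + r_a = 2a, so the apogee radius is 2a − r_p = 2.875×10⁷ m = 28749 km.
Apogee altitude = 28749 − 6371 = 22378 km.

apogee altitude ≈ 22400 km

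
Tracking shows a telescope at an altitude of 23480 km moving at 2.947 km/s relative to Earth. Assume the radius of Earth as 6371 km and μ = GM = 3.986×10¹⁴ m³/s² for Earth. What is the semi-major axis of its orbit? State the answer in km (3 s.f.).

a ≈ 22100 km

r = 6371 + 23480 = 29851 km = 2.985×10⁷ m.
Vis-viva rearranged: 1/a = 2/r − v²/μ = 6.700×10⁻⁸ − 2.179×10⁻⁸ = 4.521×10⁻⁸ m⁻¹.
a = 2.212×10⁷ m = 22118 km.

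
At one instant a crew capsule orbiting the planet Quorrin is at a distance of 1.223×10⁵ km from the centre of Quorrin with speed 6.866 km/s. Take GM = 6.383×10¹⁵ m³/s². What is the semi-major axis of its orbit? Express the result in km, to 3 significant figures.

r = 1.223×10⁸ m.
Vis-viva rearranged: 1/a = 2/r − v²/μ = 1.635×10⁻⁸ − 7.386×10⁻⁹ = 8.968×10⁻⁹ m⁻¹.
a = 1.115×10⁸ m = 1.1151×10⁵ km.

a ≈ 1.12×10⁵ km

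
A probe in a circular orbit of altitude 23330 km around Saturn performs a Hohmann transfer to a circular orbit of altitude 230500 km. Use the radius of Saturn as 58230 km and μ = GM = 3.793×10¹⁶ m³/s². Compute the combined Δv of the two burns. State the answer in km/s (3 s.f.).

Δv_total ≈ 9.22 km/s

r₁ = 58230 + 23330 = 81560 km = 8.1560×10⁷ m.
r₂ = 58230 + 230500 = 288730 km = 2.8873×10⁸ m.
Transfer ellipse a_t = (r₁ + r₂)/2 = 1.851×10⁸ m.
At r₁: circular v_c1 = √(μ/r₁) = 21570 m/s; transfer-perikrone v_p = √[μ(2/r₁ − 1/a_t)] = 26930 m/s.
Δv₁ = v_p − v_c1 = 5365 m/s.
At r₂: circular v_c2 = √(μ/r₂) = 11460 m/s; transfer-apokrone v_a = √[μ(2/r₂ − 1/a_t)] = 7607 m/s.
Δv₂ = v_c2 − v_a = 3854 m/s.
Total Δv = Δv₁ + Δv₂ = 9220 m/s = 9.220 km/s.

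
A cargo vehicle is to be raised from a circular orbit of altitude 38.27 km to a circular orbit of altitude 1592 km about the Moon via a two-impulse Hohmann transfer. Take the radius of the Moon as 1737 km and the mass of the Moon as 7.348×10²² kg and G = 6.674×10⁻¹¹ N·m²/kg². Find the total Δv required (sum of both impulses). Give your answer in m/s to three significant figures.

Δv_total ≈ 438 m/s

μ = GM = 6.674×10⁻¹¹ × 7.348×10²² = 4.904×10¹² m³/s².
r₁ = 1737 + 38.27 = 1775.3 km = 1.7753×10⁶ m.
r₂ = 1737 + 1592 = 3329.0 km = 3.3290×10⁶ m.
Transfer ellipse a_t = (r₁ + r₂)/2 = 2.552×10⁶ m.
At r₁: circular v_c1 = √(μ/r₁) = 1662 m/s; transfer-perilune v_p = √[μ(2/r₁ − 1/a_t)] = 1898 m/s.
Δv₁ = v_p − v_c1 = 236.2 m/s.
At r₂: circular v_c2 = √(μ/r₂) = 1214 m/s; transfer-apolune v_a = √[μ(2/r₂ − 1/a_t)] = 1012 m/s.
Δv₂ = v_c2 − v_a = 201.4 m/s.
Total Δv = Δv₁ + Δv₂ = 437.6 m/s.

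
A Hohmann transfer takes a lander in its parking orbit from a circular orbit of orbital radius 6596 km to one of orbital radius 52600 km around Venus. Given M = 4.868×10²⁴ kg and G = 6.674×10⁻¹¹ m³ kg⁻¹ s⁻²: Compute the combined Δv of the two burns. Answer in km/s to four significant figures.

Δv_total ≈ 3.650 km/s

μ = GM = 6.674×10⁻¹¹ × 4.868×10²⁴ = 3.249×10¹⁴ m³/s².
r₁ = 6596 km = 6.596×10⁶ m.
r₂ = 52600 km = 5.260×10⁷ m.
Transfer ellipse a_t = (r₁ + r₂)/2 = 2.960×10⁷ m.
At r₁: circular v_c1 = √(μ/r₁) = 7018 m/s; transfer-periapsis v_p = √[μ(2/r₁ − 1/a_t)] = 9356 m/s.
Δv₁ = v_p − v_c1 = 2338 m/s.
At r₂: circular v_c2 = √(μ/r₂) = 2485 m/s; transfer-apoapsis v_a = √[μ(2/r₂ − 1/a_t)] = 1173 m/s.
Δv₂ = v_c2 − v_a = 1312 m/s.
Total Δv = Δv₁ + Δv₂ = 3650 m/s = 3.650 km/s.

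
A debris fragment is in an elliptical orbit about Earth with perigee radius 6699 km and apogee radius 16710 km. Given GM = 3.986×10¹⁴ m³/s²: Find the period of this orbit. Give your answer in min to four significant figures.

Semi-major axis a = (r_p + r_a)/2 = (6699.0 + 16710)/2 = 11704 km = 1.170×10⁷ m.
By Kepler's third law T = 2π√(a³/μ) = 2π × 2.006×10³ = 1.260×10⁴ s.
= 210.0 min.

T ≈ 210.0 min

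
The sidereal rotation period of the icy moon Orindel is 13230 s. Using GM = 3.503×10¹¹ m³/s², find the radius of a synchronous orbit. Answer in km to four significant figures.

A synchronous orbit has period T, so by Kepler's third law a = (μT²/4π²)^(1/3).
μT²/4π² = 3.503×10¹¹ × (1.323×10⁴)² / 39.48 = 1.553×10¹⁸ m³.
a = 1.158×10⁶ m = 1158.1 km.

r_sync ≈ 1158 km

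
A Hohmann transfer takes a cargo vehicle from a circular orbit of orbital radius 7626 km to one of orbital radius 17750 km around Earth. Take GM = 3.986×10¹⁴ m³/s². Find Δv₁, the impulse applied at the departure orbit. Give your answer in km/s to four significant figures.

Δv ≈ 1.321 km/s

r₁ = 7626 km = 7.626×10⁶ m.
r₂ = 17750 km = 1.775×10⁷ m.
Transfer ellipse a_t = (r₁ + r₂)/2 = 1.269×10⁷ m.
At r₁: circular v_c1 = √(μ/r₁) = 7230 m/s; transfer-perigee v_p = √[μ(2/r₁ − 1/a_t)] = 8551 m/s.
Δv₁ = v_p − v_c1 = 1321 m/s.
= 1.321 km/s.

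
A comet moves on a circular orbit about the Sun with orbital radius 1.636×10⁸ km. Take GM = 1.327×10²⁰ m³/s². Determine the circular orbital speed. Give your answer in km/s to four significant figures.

v ≈ 28.48 km/s

r = 1.636×10⁸ km = 1.636×10¹¹ m.
For a circular orbit v = √(μ/r) = √(1.327×10²⁰ / 1.636×10¹¹) = √(8.111×10⁸) = 28480 m/s.
That is 28.48 km/s.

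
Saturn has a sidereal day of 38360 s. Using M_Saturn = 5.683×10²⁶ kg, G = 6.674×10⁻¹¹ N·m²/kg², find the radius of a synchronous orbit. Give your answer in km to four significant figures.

μ = GM = 6.674×10⁻¹¹ × 5.683×10²⁶ = 3.793×10¹⁶ m³/s².
A synchronous orbit has period T, so by Kepler's third law a = (μT²/4π²)^(1/3).
μT²/4π² = 3.793×10¹⁶ × (3.836×10⁴)² / 39.48 = 1.414×10²⁴ m³.
a = 1.122×10⁸ m = 1.1223×10⁵ km.

r_sync ≈ 1.122×10⁵ km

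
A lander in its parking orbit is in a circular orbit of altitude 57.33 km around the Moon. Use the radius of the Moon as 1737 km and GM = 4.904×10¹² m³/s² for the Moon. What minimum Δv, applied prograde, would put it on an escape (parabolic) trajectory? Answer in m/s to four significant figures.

Δv ≈ 684.8 m/s

r = 1737 + 57.33 = 1794.3 km = 1.7943×10⁶ m.
Circular speed v_c = √(μ/r) = 1653 m/s.
Escape speed v_esc = √(2μ/r) = √2 × v_c = 2338 m/s.
Δv = v_esc − v_c = 684.8 m/s.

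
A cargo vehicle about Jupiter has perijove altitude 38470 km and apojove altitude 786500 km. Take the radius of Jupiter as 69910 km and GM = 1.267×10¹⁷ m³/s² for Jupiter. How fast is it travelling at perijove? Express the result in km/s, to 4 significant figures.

v ≈ 45.56 km/s

r_p = 69910 + 38470 = 108380 km = 1.0838×10⁸ m.
r_a = 69910 + 786500 = 856410 km = 8.5641×10⁸ m.
Semi-major axis a = (r_p + r_a)/2 = 4.8240×10⁵ km = 4.824×10⁸ m.
Vis-viva: v² = μ(2/r − 1/a) = 1.267×10¹⁷ × (1.845×10⁻⁸ − 2.073×10⁻⁹) = 2.075×10⁹ m²/s².
v = 45560 m/s = 45.56 km/s.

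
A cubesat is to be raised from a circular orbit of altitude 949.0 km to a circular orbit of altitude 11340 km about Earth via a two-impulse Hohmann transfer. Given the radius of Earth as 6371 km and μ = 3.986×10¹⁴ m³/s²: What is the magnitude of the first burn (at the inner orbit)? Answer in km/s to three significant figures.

r₁ = 6371 + 949.0 = 7320.0 km = 7.3200×10⁶ m.
r₂ = 6371 + 11340 = 17711 km = 1.7711×10⁷ m.
Transfer ellipse a_t = (r₁ + r₂)/2 = 1.252×10⁷ m.
At r₁: circular v_c1 = √(μ/r₁) = 7379 m/s; transfer-perigee v_p = √[μ(2/r₁ − 1/a_t)] = 8778 m/s.
Δv₁ = v_p − v_c1 = 1399 m/s.
= 1.399 km/s.

Δv ≈ 1.40 km/s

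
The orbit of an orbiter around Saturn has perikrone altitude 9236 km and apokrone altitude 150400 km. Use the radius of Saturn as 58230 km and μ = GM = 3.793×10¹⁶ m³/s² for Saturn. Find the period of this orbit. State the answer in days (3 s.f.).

T ≈ 0.606 days

r_p = 58230 + 9236 = 67466 km = 6.7466×10⁷ m.
r_a = 58230 + 150400 = 208630 km = 2.0863×10⁸ m.
Semi-major axis a = (r_p + r_a)/2 = (67466 + 2.0863×10⁵)/2 = 1.3805×10⁵ km = 1.380×10⁸ m.
By Kepler's third law T = 2π√(a³/μ) = 2π × 8.328×10³ = 5.233×10⁴ s.
= 0.6056 days.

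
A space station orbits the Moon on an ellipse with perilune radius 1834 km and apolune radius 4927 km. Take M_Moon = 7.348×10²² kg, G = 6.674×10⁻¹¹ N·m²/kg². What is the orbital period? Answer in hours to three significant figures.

T ≈ 4.90 hours

μ = GM = 6.674×10⁻¹¹ × 7.348×10²² = 4.904×10¹² m³/s².
Semi-major axis a = (r_p + r_a)/2 = (1834.0 + 4927.0)/2 = 3380.5 km = 3.380×10⁶ m.
By Kepler's third law T = 2π√(a³/μ) = 2π × 2.807×10³ = 1.763×10⁴ s.
= 4.899 hours.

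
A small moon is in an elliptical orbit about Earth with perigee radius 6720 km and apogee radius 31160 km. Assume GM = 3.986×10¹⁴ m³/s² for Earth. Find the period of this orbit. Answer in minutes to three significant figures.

T ≈ 432 minutes

Semi-major axis a = (r_p + r_a)/2 = (6720.0 + 31160)/2 = 18940 km = 1.894×10⁷ m.
By Kepler's third law T = 2π√(a³/μ) = 2π × 4.129×10³ = 2.594×10⁴ s.
= 432.3 minutes.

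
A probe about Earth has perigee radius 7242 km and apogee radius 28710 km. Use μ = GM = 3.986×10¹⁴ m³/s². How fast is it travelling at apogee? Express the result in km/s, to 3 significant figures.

v ≈ 2.37 km/s

Semi-major axis a = (r_p + r_a)/2 = 17976 km = 1.798×10⁷ m.
Vis-viva: v² = μ(2/r − 1/a) = 3.986×10¹⁴ × (6.966×10⁻⁸ − 5.563×10⁻⁸) = 5.593×10⁶ m²/s².
v = 2365 m/s = 2.365 km/s.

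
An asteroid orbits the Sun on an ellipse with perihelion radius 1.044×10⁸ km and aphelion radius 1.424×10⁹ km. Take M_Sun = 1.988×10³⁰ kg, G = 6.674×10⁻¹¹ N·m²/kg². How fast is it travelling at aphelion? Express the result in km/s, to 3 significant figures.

μ = GM = 6.674×10⁻¹¹ × 1.988×10³⁰ = 1.327×10²⁰ m³/s².
Semi-major axis a = (r_p + r_a)/2 = 7.6420×10⁸ km = 7.642×10¹¹ m.
Vis-viva: v² = μ(2/r − 1/a) = 1.327×10²⁰ × (1.404×10⁻¹² − 1.309×10⁻¹²) = 1.273×10⁷ m²/s².
v = 3568 m/s = 3.568 km/s.

v ≈ 3.57 km/s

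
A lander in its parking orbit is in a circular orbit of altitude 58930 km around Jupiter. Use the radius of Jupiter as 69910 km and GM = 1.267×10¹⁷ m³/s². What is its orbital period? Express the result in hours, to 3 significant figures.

T ≈ 7.17 hours

r = 69910 + 58930 = 128840 km = 1.2884×10⁸ m.
Kepler's third law: T = 2π√(r³/μ) = 2π√((1.288×10⁸)³ / 1.267×10¹⁷).
r³/μ = 1.688×10⁷ s², so T = 2π × 4.109×10³ = 2.581×10⁴ s.
Converting: 2.581×10⁴ s ÷ 3600 = 7.171 hours.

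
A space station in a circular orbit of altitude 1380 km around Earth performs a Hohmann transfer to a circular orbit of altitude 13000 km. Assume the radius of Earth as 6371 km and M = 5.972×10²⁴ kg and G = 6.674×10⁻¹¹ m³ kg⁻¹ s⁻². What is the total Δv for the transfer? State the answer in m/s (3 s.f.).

μ = GM = 6.674×10⁻¹¹ × 5.972×10²⁴ = 3.986×10¹⁴ m³/s².
r₁ = 6371 + 1380 = 7751.0 km = 7.7510×10⁶ m.
r₂ = 6371 + 13000 = 19371 km = 1.9371×10⁷ m.
Transfer ellipse a_t = (r₁ + r₂)/2 = 1.356×10⁷ m.
At r₁: circular v_c1 = √(μ/r₁) = 7171 m/s; transfer-perigee v_p = √[μ(2/r₁ − 1/a_t)] = 8570 m/s.
Δv₁ = v_p − v_c1 = 1400 m/s.
At r₂: circular v_c2 = √(μ/r₂) = 4536 m/s; transfer-apogee v_a = √[μ(2/r₂ − 1/a_t)] = 3429 m/s.
Δv₂ = v_c2 − v_a = 1107 m/s.
Total Δv = Δv₁ + Δv₂ = 2506 m/s.

Δv_total ≈ 2510 m/s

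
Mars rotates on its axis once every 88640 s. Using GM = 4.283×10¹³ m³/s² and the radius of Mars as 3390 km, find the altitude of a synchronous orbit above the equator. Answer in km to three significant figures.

A synchronous orbit has period T, so by Kepler's third law a = (μT²/4π²)^(1/3).
μT²/4π² = 4.283×10¹³ × (8.864×10⁴)² / 39.48 = 8.524×10²¹ m³.
a = 2.043×10⁷ m = 20428 km.
Altitude h = a − R = 20428 − 3390 = 17038 km.

h_sync ≈ 17000 km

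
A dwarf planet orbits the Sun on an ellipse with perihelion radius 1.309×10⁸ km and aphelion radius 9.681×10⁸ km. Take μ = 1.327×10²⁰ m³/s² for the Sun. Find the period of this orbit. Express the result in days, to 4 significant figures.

Semi-major axis a = (r_p + r_a)/2 = (1.3090×10⁸ + 9.6810×10⁸)/2 = 5.4950×10⁸ km = 5.495×10¹¹ m.
By Kepler's third law T = 2π√(a³/μ) = 2π × 3.536×10⁷ = 2.222×10⁸ s.
= 2571 days.

T ≈ 2571 days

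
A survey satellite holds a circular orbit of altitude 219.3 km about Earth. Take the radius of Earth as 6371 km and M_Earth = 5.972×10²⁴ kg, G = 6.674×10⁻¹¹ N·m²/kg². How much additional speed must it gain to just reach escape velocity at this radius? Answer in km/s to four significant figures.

Δv ≈ 3.221 km/s

μ = GM = 6.674×10⁻¹¹ × 5.972×10²⁴ = 3.986×10¹⁴ m³/s².
r = 6371 + 219.3 = 6590.3 km = 6.5903×10⁶ m.
Circular speed v_c = √(μ/r) = 7777 m/s.
Escape speed v_esc = √(2μ/r) = √2 × v_c = 11000 m/s.
Δv = v_esc − v_c = 3221 m/s = 3.221 km/s.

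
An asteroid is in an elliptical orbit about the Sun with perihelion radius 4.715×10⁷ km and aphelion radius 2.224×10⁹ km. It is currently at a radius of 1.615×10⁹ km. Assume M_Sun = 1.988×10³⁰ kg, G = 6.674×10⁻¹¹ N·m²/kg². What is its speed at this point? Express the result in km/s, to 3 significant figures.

v ≈ 6.89 km/s

μ = GM = 6.674×10⁻¹¹ × 1.988×10³⁰ = 1.327×10²⁰ m³/s².
Semi-major axis a = (r_p + r_a)/2 = 1.1356×10⁹ km = 1.136×10¹² m.
Vis-viva: v² = μ(2/r − 1/a) = 1.327×10²⁰ × (1.238×10⁻¹² − 8.806×10⁻¹³) = 4.747×10⁷ m²/s².
v = 6890 m/s = 6.890 km/s.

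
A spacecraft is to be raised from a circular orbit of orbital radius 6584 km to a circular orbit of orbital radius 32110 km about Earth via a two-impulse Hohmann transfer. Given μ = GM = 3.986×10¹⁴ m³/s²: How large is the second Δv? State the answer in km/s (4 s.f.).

Δv ≈ 1.468 km/s

r₁ = 6584 km = 6.584×10⁶ m.
r₂ = 32110 km = 3.211×10⁷ m.
Transfer ellipse a_t = (r₁ + r₂)/2 = 1.935×10⁷ m.
At r₁: circular v_c1 = √(μ/r₁) = 7781 m/s; transfer-perigee v_p = √[μ(2/r₁ − 1/a_t)] = 10020 m/s.
At r₂: circular v_c2 = √(μ/r₂) = 3523 m/s; transfer-apogee v_a = √[μ(2/r₂ − 1/a_t)] = 2055 m/s.
Δv₂ = v_c2 − v_a = 1468 m/s.
= 1.468 km/s.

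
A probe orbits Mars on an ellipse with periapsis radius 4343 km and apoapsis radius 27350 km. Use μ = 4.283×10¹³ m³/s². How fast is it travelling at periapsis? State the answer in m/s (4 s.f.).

Semi-major axis a = (r_p + r_a)/2 = 15846 km = 1.585×10⁷ m.
Vis-viva: v² = μ(2/r − 1/a) = 4.283×10¹³ × (4.605×10⁻⁷ − 6.311×10⁻⁸) = 1.702×10⁷ m²/s².
v = 4126 m/s.

v ≈ 4126 m/s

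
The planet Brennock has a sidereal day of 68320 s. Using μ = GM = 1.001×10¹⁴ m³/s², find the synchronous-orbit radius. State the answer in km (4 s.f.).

r_sync ≈ 22790 km

A synchronous orbit has period T, so by Kepler's third law a = (μT²/4π²)^(1/3).
μT²/4π² = 1.001×10¹⁴ × (6.832×10⁴)² / 39.48 = 1.184×10²² m³.
a = 2.279×10⁷ m = 22789 km.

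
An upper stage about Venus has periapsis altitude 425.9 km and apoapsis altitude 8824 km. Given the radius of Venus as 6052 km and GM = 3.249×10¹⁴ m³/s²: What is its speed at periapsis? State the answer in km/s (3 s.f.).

v ≈ 8.36 km/s

r_p = 6052 + 425.9 = 6477.9 km = 6.4779×10⁶ m.
r_a = 6052 + 8824 = 14876 km = 1.4876×10⁷ m.
Semi-major axis a = (r_p + r_a)/2 = 10677 km = 1.068×10⁷ m.
Vis-viva: v² = μ(2/r − 1/a) = 3.249×10¹⁴ × (3.087×10⁻⁷ − 9.366×10⁻⁸) = 6.988×10⁷ m²/s².
v = 8359 m/s = 8.359 km/s.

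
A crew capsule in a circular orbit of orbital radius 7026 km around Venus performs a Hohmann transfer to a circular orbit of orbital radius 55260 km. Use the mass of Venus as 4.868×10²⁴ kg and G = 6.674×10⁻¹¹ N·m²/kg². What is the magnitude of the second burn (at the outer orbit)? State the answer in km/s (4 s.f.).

μ = GM = 6.674×10⁻¹¹ × 4.868×10²⁴ = 3.249×10¹⁴ m³/s².
r₁ = 7026 km = 7.026×10⁶ m.
r₂ = 55260 km = 5.526×10⁷ m.
Transfer ellipse a_t = (r₁ + r₂)/2 = 3.114×10⁷ m.
At r₁: circular v_c1 = √(μ/r₁) = 6800 m/s; transfer-periapsis v_p = √[μ(2/r₁ − 1/a_t)] = 9058 m/s.
At r₂: circular v_c2 = √(μ/r₂) = 2425 m/s; transfer-apoapsis v_a = √[μ(2/r₂ − 1/a_t)] = 1152 m/s.
Δv₂ = v_c2 − v_a = 1273 m/s.
= 1.273 km/s.

Δv ≈ 1.273 km/s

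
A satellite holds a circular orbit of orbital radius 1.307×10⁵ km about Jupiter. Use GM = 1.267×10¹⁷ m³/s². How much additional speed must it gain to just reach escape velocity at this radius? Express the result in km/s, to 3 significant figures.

Δv ≈ 12.9 km/s

r = 1.307×10⁵ km = 1.307×10⁸ m.
Circular speed v_c = √(μ/r) = 31140 m/s.
Escape speed v_esc = √(2μ/r) = √2 × v_c = 44030 m/s.
Δv = v_esc − v_c = 12900 m/s = 12.90 km/s.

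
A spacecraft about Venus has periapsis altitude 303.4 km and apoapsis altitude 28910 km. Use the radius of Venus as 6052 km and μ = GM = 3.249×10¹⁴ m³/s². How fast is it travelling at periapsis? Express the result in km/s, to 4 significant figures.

v ≈ 9.301 km/s

r_p = 6052 + 303.4 = 6355.4 km = 6.3554×10⁶ m.
r_a = 6052 + 28910 = 34962 km = 3.4962×10⁷ m.
Semi-major axis a = (r_p + r_a)/2 = 20659 km = 2.066×10⁷ m.
Vis-viva: v² = μ(2/r − 1/a) = 3.249×10¹⁴ × (3.147×10⁻⁷ − 4.841×10⁻⁸) = 8.652×10⁷ m²/s².
v = 9301 m/s = 9.301 km/s.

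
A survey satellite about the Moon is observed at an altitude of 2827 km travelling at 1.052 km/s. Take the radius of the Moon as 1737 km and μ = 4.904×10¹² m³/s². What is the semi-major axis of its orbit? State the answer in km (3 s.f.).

r = 1737 + 2827 = 4564.0 km = 4.564×10⁶ m.
Specific orbital energy ε = v²/2 − μ/r = (1052)²/2 − 4.904×10¹²/4.564×10⁶ = -5.211×10⁵ J/kg.
Since ε = −μ/(2a), a = −μ/(2ε) = 4.705×10⁶ m = 4705.0 km.

a ≈ 4710 km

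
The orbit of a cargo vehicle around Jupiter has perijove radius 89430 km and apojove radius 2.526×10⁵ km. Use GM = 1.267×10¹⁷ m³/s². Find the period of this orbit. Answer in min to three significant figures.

T ≈ 658 min

Semi-major axis a = (r_p + r_a)/2 = (89430 + 2.5260×10⁵)/2 = 1.7102×10⁵ km = 1.710×10⁸ m.
By Kepler's third law T = 2π√(a³/μ) = 2π × 6.283×10³ = 3.948×10⁴ s.
= 657.9 min.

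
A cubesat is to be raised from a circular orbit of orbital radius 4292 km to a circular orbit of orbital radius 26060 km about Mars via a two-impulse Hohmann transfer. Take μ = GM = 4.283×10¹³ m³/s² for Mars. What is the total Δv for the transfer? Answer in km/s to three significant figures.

Δv_total ≈ 1.58 km/s

r₁ = 4292 km = 4.292×10⁶ m.
r₂ = 26060 km = 2.606×10⁷ m.
Transfer ellipse a_t = (r₁ + r₂)/2 = 1.518×10⁷ m.
At r₁: circular v_c1 = √(μ/r₁) = 3159 m/s; transfer-periapsis v_p = √[μ(2/r₁ − 1/a_t)] = 4140 m/s.
Δv₁ = v_p − v_c1 = 980.6 m/s.
At r₂: circular v_c2 = √(μ/r₂) = 1282 m/s; transfer-apoapsis v_a = √[μ(2/r₂ − 1/a_t)] = 681.8 m/s.
Δv₂ = v_c2 − v_a = 600.2 m/s.
Total Δv = Δv₁ + Δv₂ = 1581 m/s = 1.581 km/s.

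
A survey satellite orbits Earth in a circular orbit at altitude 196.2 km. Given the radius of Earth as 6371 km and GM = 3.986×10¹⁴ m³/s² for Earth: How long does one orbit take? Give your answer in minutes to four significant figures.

T ≈ 88.27 minutes

r = 6371 + 196.2 = 6567.2 km = 6.5672×10⁶ m.
Kepler's third law: T = 2π√(r³/μ) = 2π√((6.567×10⁶)³ / 3.986×10¹⁴).
r³/μ = 7.106×10⁵ s², so T = 2π × 8.429×10² = 5.296×10³ s.
Converting: 5.296×10³ s ÷ 60.00 = 88.27 minutes.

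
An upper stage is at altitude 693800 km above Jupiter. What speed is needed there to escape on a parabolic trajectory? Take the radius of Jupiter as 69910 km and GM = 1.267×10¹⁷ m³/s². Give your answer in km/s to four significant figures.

r = 69910 + 693800 = 763710 km = 7.6371×10⁸ m.
Escape speed v_esc = √(2μ/r) = √(2 × 1.267×10¹⁷ / 7.637×10⁸) = √(3.318×10⁸) = 18220 m/s.
= 18.22 km/s.

v_esc ≈ 18.22 km/s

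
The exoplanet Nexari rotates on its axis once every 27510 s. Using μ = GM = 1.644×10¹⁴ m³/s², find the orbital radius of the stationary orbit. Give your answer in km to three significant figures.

A synchronous orbit has period T, so by Kepler's third law a = (μT²/4π²)^(1/3).
μT²/4π² = 1.644×10¹⁴ × (2.751×10⁴)² / 39.48 = 3.152×10²¹ m³.
a = 1.466×10⁷ m = 14661 km.

r_sync ≈ 14700 km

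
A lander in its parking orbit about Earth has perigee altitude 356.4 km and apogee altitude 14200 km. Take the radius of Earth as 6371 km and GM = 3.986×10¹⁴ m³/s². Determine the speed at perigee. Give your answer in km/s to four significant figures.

v ≈ 9.450 km/s

r_p = 6371 + 356.4 = 6727.4 km = 6.7274×10⁶ m.
r_a = 6371 + 14200 = 20571 km = 2.0571×10⁷ m.
Semi-major axis a = (r_p + r_a)/2 = 13649 km = 1.365×10⁷ m.
Vis-viva: v² = μ(2/r − 1/a) = 3.986×10¹⁴ × (2.973×10⁻⁷ − 7.326×10⁻⁸) = 8.930×10⁷ m²/s².
v = 9450 m/s = 9.450 km/s.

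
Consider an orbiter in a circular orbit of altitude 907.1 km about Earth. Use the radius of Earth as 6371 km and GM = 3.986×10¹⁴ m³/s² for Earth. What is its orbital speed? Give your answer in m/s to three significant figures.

v ≈ 7400 m/s

r = 6371 + 907.1 = 7278.1 km = 7.2781×10⁶ m.
For a circular orbit v = √(μ/r) = √(3.986×10¹⁴ / 7.278×10⁶) = √(5.477×10⁷) = 7400 m/s.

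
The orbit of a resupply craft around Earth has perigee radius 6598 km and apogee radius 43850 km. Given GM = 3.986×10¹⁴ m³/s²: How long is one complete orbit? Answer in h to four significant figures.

Semi-major axis a = (r_p + r_a)/2 = (6598.0 + 43850)/2 = 25224 km = 2.522×10⁷ m.
By Kepler's third law T = 2π√(a³/μ) = 2π × 6.345×10³ = 3.987×10⁴ s.
= 11.07 h.

T ≈ 11.07 h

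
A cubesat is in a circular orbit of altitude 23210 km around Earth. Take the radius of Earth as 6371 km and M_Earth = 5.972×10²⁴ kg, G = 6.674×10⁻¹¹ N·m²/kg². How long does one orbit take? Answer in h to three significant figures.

μ = GM = 6.674×10⁻¹¹ × 5.972×10²⁴ = 3.986×10¹⁴ m³/s².
r = 6371 + 23210 = 29581 km = 2.9581×10⁷ m.
Kepler's third law: T = 2π√(r³/μ) = 2π√((2.958×10⁷)³ / 3.986×10¹⁴).
r³/μ = 6.494×10⁷ s², so T = 2π × 8.059×10³ = 5.063×10⁴ s.
Converting: 5.063×10⁴ s ÷ 3600 = 14.07 h.

T ≈ 14.1 h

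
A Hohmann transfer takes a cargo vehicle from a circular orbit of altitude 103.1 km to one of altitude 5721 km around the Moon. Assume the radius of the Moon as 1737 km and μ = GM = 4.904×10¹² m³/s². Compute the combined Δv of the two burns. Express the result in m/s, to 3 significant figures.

r₁ = 1737 + 103.1 = 1840.1 km = 1.8401×10⁶ m.
r₂ = 1737 + 5721 = 7458.0 km = 7.4580×10⁶ m.
Transfer ellipse a_t = (r₁ + r₂)/2 = 4.649×10⁶ m.
At r₁: circular v_c1 = √(μ/r₁) = 1633 m/s; transfer-perilune v_p = √[μ(2/r₁ − 1/a_t)] = 2068 m/s.
Δv₁ = v_p − v_c1 = 435.2 m/s.
At r₂: circular v_c2 = √(μ/r₂) = 810.9 m/s; transfer-apolune v_a = √[μ(2/r₂ − 1/a_t)] = 510.2 m/s.
Δv₂ = v_c2 − v_a = 300.7 m/s.
Total Δv = Δv₁ + Δv₂ = 735.9 m/s.

Δv_total ≈ 736 m/s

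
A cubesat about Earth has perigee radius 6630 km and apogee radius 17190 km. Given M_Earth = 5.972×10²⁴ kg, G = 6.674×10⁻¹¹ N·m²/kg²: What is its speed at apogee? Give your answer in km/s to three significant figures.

μ = GM = 6.674×10⁻¹¹ × 5.972×10²⁴ = 3.986×10¹⁴ m³/s².
Semi-major axis a = (r_p + r_a)/2 = 11910 km = 1.191×10⁷ m.
Vis-viva: v² = μ(2/r − 1/a) = 3.986×10¹⁴ × (1.163×10⁻⁷ − 8.396×10⁻⁸) = 1.291×10⁷ m²/s².
v = 3593 m/s = 3.593 km/s.

v ≈ 3.59 km/s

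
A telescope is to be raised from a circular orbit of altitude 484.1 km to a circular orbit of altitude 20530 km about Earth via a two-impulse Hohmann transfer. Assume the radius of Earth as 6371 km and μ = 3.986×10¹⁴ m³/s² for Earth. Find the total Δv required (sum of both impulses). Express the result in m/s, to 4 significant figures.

r₁ = 6371 + 484.1 = 6855.1 km = 6.8551×10⁶ m.
r₂ = 6371 + 20530 = 26901 km = 2.6901×10⁷ m.
Transfer ellipse a_t = (r₁ + r₂)/2 = 1.688×10⁷ m.
At r₁: circular v_c1 = √(μ/r₁) = 7625 m/s; transfer-perigee v_p = √[μ(2/r₁ − 1/a_t)] = 9627 m/s.
Δv₁ = v_p − v_c1 = 2001 m/s.
At r₂: circular v_c2 = √(μ/r₂) = 3849 m/s; transfer-apogee v_a = √[μ(2/r₂ − 1/a_t)] = 2453 m/s.
Δv₂ = v_c2 − v_a = 1396 m/s.
Total Δv = Δv₁ + Δv₂ = 3398 m/s.

Δv_total ≈ 3398 m/s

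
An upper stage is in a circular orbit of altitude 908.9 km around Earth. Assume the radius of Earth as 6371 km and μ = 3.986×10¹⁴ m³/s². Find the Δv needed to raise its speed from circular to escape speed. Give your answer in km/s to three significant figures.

Δv ≈ 3.06 km/s

r = 6371 + 908.9 = 7279.9 km = 7.2799×10⁶ m.
Circular speed v_c = √(μ/r) = 7400 m/s.
Escape speed v_esc = √(2μ/r) = √2 × v_c = 10460 m/s.
Δv = v_esc − v_c = 3065 m/s = 3.065 km/s.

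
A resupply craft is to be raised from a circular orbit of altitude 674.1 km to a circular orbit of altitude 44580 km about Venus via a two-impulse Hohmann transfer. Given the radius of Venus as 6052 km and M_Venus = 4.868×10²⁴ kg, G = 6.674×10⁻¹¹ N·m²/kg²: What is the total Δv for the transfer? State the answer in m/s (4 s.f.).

μ = GM = 6.674×10⁻¹¹ × 4.868×10²⁴ = 3.249×10¹⁴ m³/s².
r₁ = 6052 + 674.1 = 6726.1 km = 6.7261×10⁶ m.
r₂ = 6052 + 44580 = 50632 km = 5.0632×10⁷ m.
Transfer ellipse a_t = (r₁ + r₂)/2 = 2.868×10⁷ m.
At r₁: circular v_c1 = √(μ/r₁) = 6950 m/s; transfer-periapsis v_p = √[μ(2/r₁ − 1/a_t)] = 9235 m/s.
Δv₁ = v_p − v_c1 = 2285 m/s.
At r₂: circular v_c2 = √(μ/r₂) = 2533 m/s; transfer-apoapsis v_a = √[μ(2/r₂ − 1/a_t)] = 1227 m/s.
Δv₂ = v_c2 − v_a = 1306 m/s.
Total Δv = Δv₁ + Δv₂ = 3591 m/s.

Δv_total ≈ 3591 m/s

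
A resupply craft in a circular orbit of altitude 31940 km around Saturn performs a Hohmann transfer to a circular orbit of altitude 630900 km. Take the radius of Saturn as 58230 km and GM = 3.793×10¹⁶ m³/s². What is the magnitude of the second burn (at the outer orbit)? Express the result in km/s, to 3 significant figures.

r₁ = 58230 + 31940 = 90170 km = 9.0170×10⁷ m.
r₂ = 58230 + 630900 = 689130 km = 6.8913×10⁸ m.
Transfer ellipse a_t = (r₁ + r₂)/2 = 3.896×10⁸ m.
At r₁: circular v_c1 = √(μ/r₁) = 20510 m/s; transfer-perikrone v_p = √[μ(2/r₁ − 1/a_t)] = 27280 m/s.
At r₂: circular v_c2 = √(μ/r₂) = 7419 m/s; transfer-apokrone v_a = √[μ(2/r₂ − 1/a_t)] = 3569 m/s.
Δv₂ = v_c2 − v_a = 3850 m/s.
= 3.850 km/s.

Δv ≈ 3.85 km/s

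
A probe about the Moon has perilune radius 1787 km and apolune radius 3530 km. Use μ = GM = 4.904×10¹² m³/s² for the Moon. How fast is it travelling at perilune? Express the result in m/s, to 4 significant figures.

Semi-major axis a = (r_p + r_a)/2 = 2658.5 km = 2.658×10⁶ m.
Vis-viva: v² = μ(2/r − 1/a) = 4.904×10¹² × (1.119×10⁻⁶ − 3.762×10⁻⁷) = 3.644×10⁶ m²/s².
v = 1909 m/s.

v ≈ 1909 m/s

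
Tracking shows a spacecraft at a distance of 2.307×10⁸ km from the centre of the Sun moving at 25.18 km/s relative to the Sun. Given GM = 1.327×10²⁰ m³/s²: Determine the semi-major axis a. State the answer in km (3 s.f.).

r = 2.307×10¹¹ m.
Specific orbital energy ε = v²/2 − μ/r = (25180)²/2 − 1.327×10²⁰/2.307×10¹¹ = -2.582×10⁸ J/kg.
Since ε = −μ/(2a), a = −μ/(2ε) = 2.570×10¹¹ m = 2.5698×10⁸ km.

a ≈ 2.57×10⁸ km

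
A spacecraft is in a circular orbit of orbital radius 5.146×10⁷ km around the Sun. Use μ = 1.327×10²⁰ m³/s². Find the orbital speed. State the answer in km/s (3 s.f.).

v ≈ 50.8 km/s

r = 5.146×10⁷ km = 5.146×10¹⁰ m.
For a circular orbit v = √(μ/r) = √(1.327×10²⁰ / 5.146×10¹⁰) = √(2.579×10⁹) = 50780 m/s.
That is 50.78 km/s.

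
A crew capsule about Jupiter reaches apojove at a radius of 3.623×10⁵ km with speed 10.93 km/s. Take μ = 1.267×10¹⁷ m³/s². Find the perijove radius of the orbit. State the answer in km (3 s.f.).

r_a = 3.623×10⁸ m.
Specific energy ε = v²/2 − μ/r = -2.900×10⁸ J/kg, so a = −μ/(2ε) = 2.185×10⁸ m.
The apsides satisfy r_p + r_a = 2a, so the perijove radius is 2a − r_a = 7.463×10⁷ m = 74630 km.

perijove radius ≈ 74600 km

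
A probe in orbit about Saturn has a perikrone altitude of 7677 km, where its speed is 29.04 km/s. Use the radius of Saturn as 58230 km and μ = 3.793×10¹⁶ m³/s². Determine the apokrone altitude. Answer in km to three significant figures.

r_p = 58230 + 7677 = 65907 km = 6.591×10⁷ m.
Specific energy ε = v²/2 − μ/r = -1.538×10⁸ J/kg, so a = −μ/(2ε) = 1.233×10⁸ m.
The apsides satisfy r_p + r_a = 2a, so the apokrone radius is 2a − r_p = 1.806×10⁸ m = 1.8064×10⁵ km.
Apokrone altitude = 1.8064×10⁵ − 58230 = 1.2241×10⁵ km.

apokrone altitude ≈ 1.22×10⁵ km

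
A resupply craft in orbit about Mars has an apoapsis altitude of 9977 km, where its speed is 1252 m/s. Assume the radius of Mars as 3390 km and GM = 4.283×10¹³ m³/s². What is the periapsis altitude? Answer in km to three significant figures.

r_a = 3390 + 9977 = 13367 km = 1.337×10⁷ m.
Specific energy ε = v²/2 − μ/r = -2.420×10⁶ J/kg, so a = −μ/(2ε) = 8.848×10⁶ m.
The apsides satisfy r_p + r_a = 2a, so the periapsis radius is 2a − r_a = 4.328×10⁶ m = 4328.4 km.
Periapsis altitude = 4328.4 − 3390 = 938.37 km.

periapsis altitude ≈ 938 km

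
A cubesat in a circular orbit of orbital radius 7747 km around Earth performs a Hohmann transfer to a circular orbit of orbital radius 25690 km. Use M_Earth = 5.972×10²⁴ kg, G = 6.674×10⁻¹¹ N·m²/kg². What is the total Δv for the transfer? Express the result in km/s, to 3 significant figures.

Δv_total ≈ 2.98 km/s

μ = GM = 6.674×10⁻¹¹ × 5.972×10²⁴ = 3.986×10¹⁴ m³/s².
r₁ = 7747 km = 7.747×10⁶ m.
r₂ = 25690 km = 2.569×10⁷ m.
Transfer ellipse a_t = (r₁ + r₂)/2 = 1.672×10⁷ m.
At r₁: circular v_c1 = √(μ/r₁) = 7173 m/s; transfer-perigee v_p = √[μ(2/r₁ − 1/a_t)] = 8891 m/s.
Δv₁ = v_p − v_c1 = 1719 m/s.
At r₂: circular v_c2 = √(μ/r₂) = 3939 m/s; transfer-apogee v_a = √[μ(2/r₂ − 1/a_t)] = 2681 m/s.
Δv₂ = v_c2 − v_a = 1258 m/s.
Total Δv = Δv₁ + Δv₂ = 2976 m/s = 2.976 km/s.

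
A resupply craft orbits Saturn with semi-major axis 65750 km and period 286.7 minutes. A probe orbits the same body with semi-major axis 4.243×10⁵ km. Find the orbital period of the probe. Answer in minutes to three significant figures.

T₂ ≈ 4700 minutes

Kepler's third law: T² ∝ a³, so T₂ = T₁ (a₂/a₁)^(3/2).
a₂/a₁ = 6.453, (a₂/a₁)^(3/2) = 16.39.
T₂ = 286.7 × 16.39 = 4700 minutes.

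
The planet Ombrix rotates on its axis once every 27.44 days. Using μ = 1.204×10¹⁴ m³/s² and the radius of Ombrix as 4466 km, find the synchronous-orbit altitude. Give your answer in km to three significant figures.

h_sync ≈ 2.53×10⁵ km

T = 27.44 days = 2.371×10⁶ s.
A synchronous orbit has period T, so by Kepler's third law a = (μT²/4π²)^(1/3).
μT²/4π² = 1.204×10¹⁴ × (2.371×10⁶)² / 39.48 = 1.714×10²⁵ m³.
a = 2.578×10⁸ m = 2.5784×10⁵ km.
Altitude h = a − R = 2.5784×10⁵ − 4466 = 2.5338×10⁵ km.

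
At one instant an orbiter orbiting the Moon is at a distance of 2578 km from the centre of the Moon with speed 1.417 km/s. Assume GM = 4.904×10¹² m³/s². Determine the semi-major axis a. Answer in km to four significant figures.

r = 2.578×10⁶ m.
Specific orbital energy ε = v²/2 − μ/r = (1417)²/2 − 4.904×10¹²/2.578×10⁶ = -8.983×10⁵ J/kg.
Since ε = −μ/(2a), a = −μ/(2ε) = 2.730×10⁶ m = 2729.6 km.

a ≈ 2730 km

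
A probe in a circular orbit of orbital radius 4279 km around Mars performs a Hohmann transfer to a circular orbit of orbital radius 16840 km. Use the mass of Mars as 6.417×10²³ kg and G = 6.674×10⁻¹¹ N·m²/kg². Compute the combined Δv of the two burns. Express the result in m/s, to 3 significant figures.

Δv_total ≈ 1410 m/s

μ = GM = 6.674×10⁻¹¹ × 6.417×10²³ = 4.283×10¹³ m³/s².
r₁ = 4279 km = 4.279×10⁶ m.
r₂ = 16840 km = 1.684×10⁷ m.
Transfer ellipse a_t = (r₁ + r₂)/2 = 1.056×10⁷ m.
At r₁: circular v_c1 = √(μ/r₁) = 3164 m/s; transfer-periapsis v_p = √[μ(2/r₁ − 1/a_t)] = 3995 m/s.
Δv₁ = v_p − v_c1 = 831.5 m/s.
At r₂: circular v_c2 = √(μ/r₂) = 1595 m/s; transfer-apoapsis v_a = √[μ(2/r₂ − 1/a_t)] = 1015 m/s.
Δv₂ = v_c2 − v_a = 579.6 m/s.
Total Δv = Δv₁ + Δv₂ = 1411 m/s.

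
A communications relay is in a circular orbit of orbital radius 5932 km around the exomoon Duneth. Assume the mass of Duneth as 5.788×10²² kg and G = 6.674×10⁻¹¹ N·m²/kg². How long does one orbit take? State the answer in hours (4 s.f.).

μ = GM = 6.674×10⁻¹¹ × 5.788×10²² = 3.863×10¹² m³/s².
r = 5932 km = 5.932×10⁶ m.
Kepler's third law: T = 2π√(r³/μ) = 2π√((5.932×10⁶)³ / 3.863×10¹²).
r³/μ = 5.404×10⁷ s², so T = 2π × 7.351×10³ = 4.619×10⁴ s.
Converting: 4.619×10⁴ s ÷ 3600 = 12.83 hours.

T ≈ 12.83 hours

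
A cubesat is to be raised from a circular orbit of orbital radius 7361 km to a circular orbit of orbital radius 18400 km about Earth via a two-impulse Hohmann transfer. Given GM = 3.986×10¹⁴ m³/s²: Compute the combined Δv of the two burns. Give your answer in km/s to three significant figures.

r₁ = 7361 km = 7.361×10⁶ m.
r₂ = 18400 km = 1.840×10⁷ m.
Transfer ellipse a_t = (r₁ + r₂)/2 = 1.288×10⁷ m.
At r₁: circular v_c1 = √(μ/r₁) = 7359 m/s; transfer-perigee v_p = √[μ(2/r₁ − 1/a_t)] = 8795 m/s.
Δv₁ = v_p − v_c1 = 1436 m/s.
At r₂: circular v_c2 = √(μ/r₂) = 4654 m/s; transfer-apogee v_a = √[μ(2/r₂ − 1/a_t)] = 3519 m/s.
Δv₂ = v_c2 − v_a = 1136 m/s.
Total Δv = Δv₁ + Δv₂ = 2572 m/s = 2.572 km/s.

Δv_total ≈ 2.57 km/s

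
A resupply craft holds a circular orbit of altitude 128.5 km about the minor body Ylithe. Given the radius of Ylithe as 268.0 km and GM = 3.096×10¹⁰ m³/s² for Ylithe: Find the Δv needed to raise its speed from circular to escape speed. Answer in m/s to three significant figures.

Δv ≈ 116 m/s

r = 268.0 + 128.5 = 396.50 km = 3.9650×10⁵ m.
Circular speed v_c = √(μ/r) = 279.4 m/s.
Escape speed v_esc = √(2μ/r) = √2 × v_c = 395.2 m/s.
Δv = v_esc − v_c = 115.7 m/s.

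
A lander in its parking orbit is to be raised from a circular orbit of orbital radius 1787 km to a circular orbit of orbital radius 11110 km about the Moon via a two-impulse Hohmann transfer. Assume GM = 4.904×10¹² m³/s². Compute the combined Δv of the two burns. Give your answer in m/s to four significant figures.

r₁ = 1787 km = 1.787×10⁶ m.
r₂ = 11110 km = 1.111×10⁷ m.
Transfer ellipse a_t = (r₁ + r₂)/2 = 6.448×10⁶ m.
At r₁: circular v_c1 = √(μ/r₁) = 1657 m/s; transfer-perilune v_p = √[μ(2/r₁ − 1/a_t)] = 2174 m/s.
Δv₁ = v_p − v_c1 = 517.8 m/s.
At r₂: circular v_c2 = √(μ/r₂) = 664.4 m/s; transfer-apolune v_a = √[μ(2/r₂ − 1/a_t)] = 349.7 m/s.
Δv₂ = v_c2 − v_a = 314.6 m/s.
Total Δv = Δv₁ + Δv₂ = 832.5 m/s.

Δv_total ≈ 832.5 m/s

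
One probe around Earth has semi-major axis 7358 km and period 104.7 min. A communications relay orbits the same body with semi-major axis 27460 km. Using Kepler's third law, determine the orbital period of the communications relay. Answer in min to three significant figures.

Kepler's third law: T² ∝ a³, so T₂ = T₁ (a₂/a₁)^(3/2).
a₂/a₁ = 3.732, (a₂/a₁)^(3/2) = 7.210.
T₂ = 104.7 × 7.210 = 754.8 min.

T₂ ≈ 755 min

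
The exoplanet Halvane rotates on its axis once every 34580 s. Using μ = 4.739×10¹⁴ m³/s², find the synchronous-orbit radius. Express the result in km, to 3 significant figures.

r_sync ≈ 24300 km

A synchronous orbit has period T, so by Kepler's third law a = (μT²/4π²)^(1/3).
μT²/4π² = 4.739×10¹⁴ × (3.458×10⁴)² / 39.48 = 1.435×10²² m³.
a = 2.430×10⁷ m = 24303 km.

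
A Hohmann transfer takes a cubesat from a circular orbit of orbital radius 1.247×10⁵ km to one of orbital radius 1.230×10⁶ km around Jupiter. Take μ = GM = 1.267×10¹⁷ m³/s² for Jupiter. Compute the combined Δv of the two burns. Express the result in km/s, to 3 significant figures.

r₁ = 1.247×10⁵ km = 1.247×10⁸ m.
r₂ = 1.230×10⁶ km = 1.230×10⁹ m.
Transfer ellipse a_t = (r₁ + r₂)/2 = 6.774×10⁸ m.
At r₁: circular v_c1 = √(μ/r₁) = 31880 m/s; transfer-perijove v_p = √[μ(2/r₁ − 1/a_t)] = 42950 m/s.
Δv₁ = v_p − v_c1 = 11080 m/s.
At r₂: circular v_c2 = √(μ/r₂) = 10150 m/s; transfer-apojove v_a = √[μ(2/r₂ − 1/a_t)] = 4355 m/s.
Δv₂ = v_c2 − v_a = 5795 m/s.
Total Δv = Δv₁ + Δv₂ = 16870 m/s = 16.87 km/s.

Δv_total ≈ 16.9 km/s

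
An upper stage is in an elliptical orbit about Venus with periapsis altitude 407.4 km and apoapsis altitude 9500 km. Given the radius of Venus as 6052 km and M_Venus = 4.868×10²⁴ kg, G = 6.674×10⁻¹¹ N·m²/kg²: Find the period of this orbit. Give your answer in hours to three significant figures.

T ≈ 3.54 hours

μ = GM = 6.674×10⁻¹¹ × 4.868×10²⁴ = 3.249×10¹⁴ m³/s².
r_p = 6052 + 407.4 = 6459.4 km = 6.4594×10⁶ m.
r_a = 6052 + 9500 = 15552 km = 1.5552×10⁷ m.
Semi-major axis a = (r_p + r_a)/2 = (6459.4 + 15552)/2 = 11006 km = 1.101×10⁷ m.
By Kepler's third law T = 2π√(a³/μ) = 2π × 2.026×10³ = 1.273×10⁴ s.
= 3.535 hours.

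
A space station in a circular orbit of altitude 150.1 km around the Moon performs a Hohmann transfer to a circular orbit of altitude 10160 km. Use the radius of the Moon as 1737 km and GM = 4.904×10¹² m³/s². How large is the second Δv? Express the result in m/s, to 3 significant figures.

r₁ = 1737 + 150.1 = 1887.1 km = 1.8871×10⁶ m.
r₂ = 1737 + 10160 = 11897 km = 1.1897×10⁷ m.
Transfer ellipse a_t = (r₁ + r₂)/2 = 6.892×10⁶ m.
At r₁: circular v_c1 = √(μ/r₁) = 1612 m/s; transfer-perilune v_p = √[μ(2/r₁ − 1/a_t)] = 2118 m/s.
At r₂: circular v_c2 = √(μ/r₂) = 642.0 m/s; transfer-apolune v_a = √[μ(2/r₂ − 1/a_t)] = 336.0 m/s.
Δv₂ = v_c2 − v_a = 306.1 m/s.

Δv ≈ 306 m/s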